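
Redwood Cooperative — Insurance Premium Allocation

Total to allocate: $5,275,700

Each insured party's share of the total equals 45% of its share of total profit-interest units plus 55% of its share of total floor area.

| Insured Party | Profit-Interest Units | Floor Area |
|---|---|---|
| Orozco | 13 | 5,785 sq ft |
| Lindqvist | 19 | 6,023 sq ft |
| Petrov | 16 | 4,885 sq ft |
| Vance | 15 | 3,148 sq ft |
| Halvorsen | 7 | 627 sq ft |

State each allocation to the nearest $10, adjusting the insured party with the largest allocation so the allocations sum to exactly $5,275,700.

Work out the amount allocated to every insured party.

Orozco: $1,261,010 · Lindqvist: $1,498,240 · Petrov: $1,235,160 · Vance: $955,000 · Halvorsen: $326,290

Totals — profit-interest units 70, floor area 20,468.
Combined weights (45% profit-interest units + 55% floor area): Orozco 0.2390; Lindqvist 0.2840; Petrov 0.2341; Vance 0.1810; Halvorsen 0.0618.
Unrounded shares: Orozco 1,261,005.20; Lindqvist 1,498,236.42; Petrov 1,235,162.82; Vance 955,002.74; Halvorsen 326,292.82.
At nearest $10: Orozco $1,261,010; Lindqvist $1,498,240; Petrov $1,235,160; Vance $955,000; Halvorsen $326,290. Sum = $5,275,700.
Rounded total matches; no reconciliation needed.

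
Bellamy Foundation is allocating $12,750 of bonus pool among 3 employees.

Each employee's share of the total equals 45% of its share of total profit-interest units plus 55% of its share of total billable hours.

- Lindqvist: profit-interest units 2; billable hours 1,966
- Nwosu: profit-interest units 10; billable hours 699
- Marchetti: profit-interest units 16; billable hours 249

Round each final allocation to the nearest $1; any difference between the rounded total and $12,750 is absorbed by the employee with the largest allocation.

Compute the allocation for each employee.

Totals — profit-interest units 28, billable hours 2,914.
Composite weights (45% profit-interest units + 55% billable hours): Lindqvist 0.4032; Nwosu 0.2926; Marchetti 0.3041.
Pro-rata amounts: Lindqvist 5,140.97; Nwosu 3,731.24; Marchetti 3,877.79.
At nearest $1: Lindqvist $5,141; Nwosu $3,731; Marchetti $3,878. Sum = $12,750.
Sum already equals the total — no adjustment.

Lindqvist: $5,141 · Nwosu: $3,731 · Marchetti: $3,878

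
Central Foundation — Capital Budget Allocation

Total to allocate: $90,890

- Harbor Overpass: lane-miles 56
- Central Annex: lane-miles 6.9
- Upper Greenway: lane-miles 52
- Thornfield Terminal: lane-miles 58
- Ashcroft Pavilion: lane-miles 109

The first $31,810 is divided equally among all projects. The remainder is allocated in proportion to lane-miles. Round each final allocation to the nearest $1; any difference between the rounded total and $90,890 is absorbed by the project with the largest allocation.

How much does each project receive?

First tranche $31,810 split equally: $6,362 each.
Remainder $59,080 by lane-miles (total 281.9): Harbor Overpass 11,736.36 → $11,736; Central Annex 1,446.09 → $1,446; Upper Greenway 10,898.05 → $10,898; Thornfield Terminal 12,155.52 → $12,156; Ashcroft Pavilion 22,843.99 → $22,844.
Totals: Harbor Overpass $6,362 + $11,736 = $18,098; Central Annex $6,362 + $1,446 = $7,808; Upper Greenway $6,362 + $10,898 = $17,260; Thornfield Terminal $6,362 + $12,156 = $18,518; Ashcroft Pavilion $6,362 + $22,844 = $29,206.

Harbor Overpass: $18,098 · Central Annex: $7,808 · Upper Greenway: $17,260 · Thornfield Terminal: $18,518 · Ashcroft Pavilion: $29,206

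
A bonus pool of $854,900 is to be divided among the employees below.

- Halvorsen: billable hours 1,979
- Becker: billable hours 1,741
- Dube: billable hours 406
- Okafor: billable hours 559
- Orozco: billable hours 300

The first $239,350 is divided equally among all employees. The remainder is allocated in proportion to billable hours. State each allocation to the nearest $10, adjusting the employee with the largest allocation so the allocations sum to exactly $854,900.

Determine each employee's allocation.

First tranche $239,350 split equally: $47,870 each.
Remainder $615,550 by billable hours (total 4,985): Halvorsen 244,367.79 → $244,370; Becker 214,979.45 → $214,980; Dube 50,133.06 → $50,130; Okafor 69,025.57 → $69,030; Orozco 37,044.13 → $37,040.
Totals: Halvorsen $47,870 + $244,370 = $292,240; Becker $47,870 + $214,980 = $262,850; Dube $47,870 + $50,130 = $98,000; Okafor $47,870 + $69,030 = $116,900; Orozco $47,870 + $37,040 = $84,910.

Halvorsen: $292,240 · Becker: $262,850 · Dube: $98,000 · Okafor: $116,900 · Orozco: $84,910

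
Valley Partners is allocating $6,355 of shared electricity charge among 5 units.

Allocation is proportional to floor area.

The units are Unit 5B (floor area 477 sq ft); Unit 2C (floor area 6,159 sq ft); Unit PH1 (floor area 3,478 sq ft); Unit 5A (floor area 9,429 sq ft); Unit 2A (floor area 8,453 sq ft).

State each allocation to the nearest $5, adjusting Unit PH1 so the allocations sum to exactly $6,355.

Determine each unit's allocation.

Unit 5B: $110 | Unit 2C: $1,400 | Unit PH1: $785 | Unit 5A: $2,140 | Unit 2A: $1,920

Sum of floor area: 27,996.
Pro-rata amounts: Unit 5B 477/27,996 × $6,355 = 108.28; Unit 2C 6,159/27,996 × $6,355 = 1,398.07; Unit PH1 3,478/27,996 × $6,355 = 789.49; Unit 5A 9,429/27,996 × $6,355 = 2,140.35; Unit 2A 8,453/27,996 × $6,355 = 1,918.80.
Rounded to nearest $5: Unit 5B $110; Unit 2C $1,400; Unit PH1 $790; Unit 5A $2,140; Unit 2A $1,920. Sum = $6,360.
Difference $6,355 − $6,360 = −$5 applied to Unit PH1: Unit PH1 becomes $785.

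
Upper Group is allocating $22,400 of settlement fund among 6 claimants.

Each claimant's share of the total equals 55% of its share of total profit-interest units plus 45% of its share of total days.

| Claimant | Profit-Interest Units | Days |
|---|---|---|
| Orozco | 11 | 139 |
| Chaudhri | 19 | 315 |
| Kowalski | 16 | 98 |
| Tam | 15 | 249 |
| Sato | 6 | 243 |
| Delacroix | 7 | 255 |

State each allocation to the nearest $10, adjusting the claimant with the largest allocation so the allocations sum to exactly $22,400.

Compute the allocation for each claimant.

Orozco: $2,910; Chaudhri: $5,620; Kowalski: $3,420; Tam: $4,430; Sato: $2,880; Delacroix: $3,140

Profit-interest units total 74; days total 1,299.
Composite weights (55% profit-interest units + 45% days): Orozco 0.1299; Chaudhri 0.2503; Kowalski 0.1529; Tam 0.1977; Sato 0.1288; Delacroix 0.1404.
Unrounded shares: Orozco 2,909.97; Chaudhri 5,607.59; Kowalski 3,424.25; Tam 4,429.49; Sato 2,884.55; Delacroix 3,144.16.
After rounding ($10): Orozco $2,910; Chaudhri $5,610; Kowalski $3,420; Tam $4,430; Sato $2,880; Delacroix $3,140. Sum = $22,390.
Difference $22,400 − $22,390 = +$10 applied to largest allocation (Chaudhri): Chaudhri becomes $5,620.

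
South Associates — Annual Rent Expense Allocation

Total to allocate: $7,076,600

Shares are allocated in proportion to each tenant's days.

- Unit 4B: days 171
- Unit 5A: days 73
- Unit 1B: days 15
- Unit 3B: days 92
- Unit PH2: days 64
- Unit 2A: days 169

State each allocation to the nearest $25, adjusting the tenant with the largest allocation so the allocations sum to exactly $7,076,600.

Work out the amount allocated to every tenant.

Unit 4B: $2,072,100 | Unit 5A: $884,575 | Unit 1B: $181,750 | Unit 3B: $1,114,800 | Unit PH2: $775,525 | Unit 2A: $2,047,850

Sum of days: 584.
Raw shares: Unit 4B 171/584 × $7,076,600 = 2,072,086.64; Unit 5A 73/584 × $7,076,600 = 884,575.00; Unit 1B 15/584 × $7,076,600 = 181,761.99; Unit 3B 92/584 × $7,076,600 = 1,114,806.85; Unit PH2 64/584 × $7,076,600 = 775,517.81; Unit 2A 169/584 × $7,076,600 = 2,047,851.71.
At nearest $25: Unit 4B $2,072,075; Unit 5A $884,575; Unit 1B $181,750; Unit 3B $1,114,800; Unit PH2 $775,525; Unit 2A $2,047,850. Sum = $7,076,575.
Difference $7,076,600 − $7,076,575 = +$25 applied to largest allocation (Unit 4B): Unit 4B becomes $2,072,100.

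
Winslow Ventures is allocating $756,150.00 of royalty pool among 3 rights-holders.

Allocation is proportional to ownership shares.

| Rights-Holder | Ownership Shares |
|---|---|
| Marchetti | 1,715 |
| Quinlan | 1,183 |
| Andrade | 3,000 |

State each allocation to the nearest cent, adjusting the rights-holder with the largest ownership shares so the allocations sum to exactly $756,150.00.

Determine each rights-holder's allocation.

Marchetti: $219,870.68 · Quinlan: $151,665.90 · Andrade: $384,613.42

Sum of ownership shares: 1,715 + 1,183 + 3,000 = 5,898.
Unrounded shares: Marchetti 219,870.6765; Quinlan 151,665.8952; Andrade 384,613.4283.
After rounding (cent): Marchetti $219,870.68; Quinlan $151,665.90; Andrade $384,613.43. Sum = $756,150.01.
Difference $756,150.00 − $756,150.01 = −$0.01 applied to largest ownership shares (Andrade): Andrade becomes $384,613.42.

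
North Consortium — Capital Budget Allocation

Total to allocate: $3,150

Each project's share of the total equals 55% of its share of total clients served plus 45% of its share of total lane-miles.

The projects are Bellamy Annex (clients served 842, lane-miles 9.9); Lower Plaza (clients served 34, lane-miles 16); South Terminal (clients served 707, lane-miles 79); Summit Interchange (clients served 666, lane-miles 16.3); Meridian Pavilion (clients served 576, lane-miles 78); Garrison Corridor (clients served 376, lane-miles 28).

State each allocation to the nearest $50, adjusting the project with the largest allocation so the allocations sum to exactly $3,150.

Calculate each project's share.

Clients served total 3,201; lane-miles total 227.2.
Blended shares (55% clients served + 45% lane-miles): Bellamy Annex 0.1643; Lower Plaza 0.0375; South Terminal 0.2779; Summit Interchange 0.1467; Meridian Pavilion 0.2535; Garrison Corridor 0.1201.
Proportional shares: Bellamy Annex 517.49; Lower Plaza 118.23; South Terminal 875.54; Summit Interchange 462.16; Meridian Pavilion 798.39; Garrison Corridor 378.20.
Rounded to nearest $50: Bellamy Annex $500; Lower Plaza $100; South Terminal $900; Summit Interchange $450; Meridian Pavilion $800; Garrison Corridor $400. Sum = $3,150.
No rounding difference to absorb.

Bellamy Annex: $500; Lower Plaza: $100; South Terminal: $900; Summit Interchange: $450; Meridian Pavilion: $800; Garrison Corridor: $400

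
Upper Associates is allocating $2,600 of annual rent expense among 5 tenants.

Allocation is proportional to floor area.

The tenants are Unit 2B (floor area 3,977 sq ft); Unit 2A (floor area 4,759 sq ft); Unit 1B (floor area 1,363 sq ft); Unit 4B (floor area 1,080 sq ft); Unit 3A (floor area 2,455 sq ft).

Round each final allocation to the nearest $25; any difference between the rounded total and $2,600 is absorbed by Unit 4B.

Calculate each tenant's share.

Sum of floor area: 13,634.
Unrounded shares: Unit 2B 3,977/13,634 × $2,600 = 758.41; Unit 2A 4,759/13,634 × $2,600 = 907.54; Unit 1B 1,363/13,634 × $2,600 = 259.92; Unit 4B 1,080/13,634 × $2,600 = 205.96; Unit 3A 2,455/13,634 × $2,600 = 468.17.
After rounding ($25): Unit 2B $750; Unit 2A $900; Unit 1B $250; Unit 4B $200; Unit 3A $475. Sum = $2,575.
Difference $2,600 − $2,575 = +$25 applied to Unit 4B: Unit 4B becomes $225.

Unit 2B: $750 · Unit 2A: $900 · Unit 1B: $250 · Unit 4B: $225 · Unit 3A: $475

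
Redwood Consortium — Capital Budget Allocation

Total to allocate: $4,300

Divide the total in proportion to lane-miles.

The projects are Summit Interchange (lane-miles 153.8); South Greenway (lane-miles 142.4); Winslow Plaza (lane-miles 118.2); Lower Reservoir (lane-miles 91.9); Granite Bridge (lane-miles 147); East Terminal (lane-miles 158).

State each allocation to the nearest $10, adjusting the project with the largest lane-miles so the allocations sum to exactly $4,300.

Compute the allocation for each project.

Sum of lane-miles: 811.3.
Raw shares: Summit Interchange 153.8/811.3 × $4,300 = 815.16; South Greenway 142.4/811.3 × $4,300 = 754.74; Winslow Plaza 118.2/811.3 × $4,300 = 626.48; Lower Reservoir 91.9/811.3 × $4,300 = 487.08; Granite Bridge 147/811.3 × $4,300 = 779.12; East Terminal 158/811.3 × $4,300 = 837.42.
After rounding ($10): Summit Interchange $820; South Greenway $750; Winslow Plaza $630; Lower Reservoir $490; Granite Bridge $780; East Terminal $840. Sum = $4,310.
Difference $4,300 − $4,310 = −$10 applied to largest lane-miles (East Terminal): East Terminal becomes $830.

Summit Interchange: $820 | South Greenway: $750 | Winslow Plaza: $630 | Lower Reservoir: $490 | Granite Bridge: $780 | East Terminal: $830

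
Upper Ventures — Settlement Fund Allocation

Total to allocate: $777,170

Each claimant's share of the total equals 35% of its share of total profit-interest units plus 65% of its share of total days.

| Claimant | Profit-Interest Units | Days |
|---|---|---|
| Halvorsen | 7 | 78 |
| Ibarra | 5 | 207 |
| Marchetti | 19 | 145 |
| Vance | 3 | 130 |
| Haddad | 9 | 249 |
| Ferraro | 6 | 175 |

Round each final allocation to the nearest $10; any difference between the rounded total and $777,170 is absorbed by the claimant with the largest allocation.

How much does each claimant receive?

Profit-interest units total 49; days total 984.
Blended shares (35% profit-interest units + 65% days): Halvorsen 0.1015; Ibarra 0.1725; Marchetti 0.2315; Vance 0.1073; Haddad 0.2288; Ferraro 0.1585.
Proportional shares: Halvorsen 78,901.71; Ibarra 134,024.59; Marchetti 179,912.37; Vance 83,392.33; Haddad 177,791.18; Ferraro 123,147.82.
After rounding ($10): Halvorsen $78,900; Ibarra $134,020; Marchetti $179,910; Vance $83,390; Haddad $177,790; Ferraro $123,150. Sum = $777,160.
Difference $777,170 − $777,160 = +$10 applied to largest allocation (Marchetti): Marchetti becomes $179,920.

Halvorsen: $78,900 | Ibarra: $134,020 | Marchetti: $179,920 | Vance: $83,390 | Haddad: $177,790 | Ferraro: $123,150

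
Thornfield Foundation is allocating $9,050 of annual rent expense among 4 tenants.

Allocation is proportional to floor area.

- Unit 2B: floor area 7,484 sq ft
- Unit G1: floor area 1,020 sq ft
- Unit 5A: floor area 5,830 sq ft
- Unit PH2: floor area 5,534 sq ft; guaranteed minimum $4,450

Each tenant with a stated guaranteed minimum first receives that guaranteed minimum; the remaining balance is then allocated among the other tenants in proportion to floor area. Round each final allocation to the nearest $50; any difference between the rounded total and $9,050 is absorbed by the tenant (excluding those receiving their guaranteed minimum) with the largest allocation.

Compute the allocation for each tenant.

Unit 2B: $2,400; Unit G1: $350; Unit 5A: $1,850; Unit PH2: $4,450

Minimums first: Unit PH2 $4,450. Balance $4,600.
Balance split over remaining floor area 14,334: Unit 2B 2,401.73 → $2,400; Unit G1 327.33 → $350; Unit 5A 1,870.94 → $1,850.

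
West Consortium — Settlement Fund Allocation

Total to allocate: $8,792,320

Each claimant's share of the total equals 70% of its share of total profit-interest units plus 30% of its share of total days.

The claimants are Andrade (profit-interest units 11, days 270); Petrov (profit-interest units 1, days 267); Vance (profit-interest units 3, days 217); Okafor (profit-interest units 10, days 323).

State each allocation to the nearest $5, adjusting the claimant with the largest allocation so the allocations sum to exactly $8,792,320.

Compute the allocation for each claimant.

Profit-interest units total 25; days total 1,077.
Composite weights (70% profit-interest units + 30% days): Andrade 0.3832; Petrov 0.1024; Vance 0.1444; Okafor 0.3700.
Unrounded shares: Andrade 3,369,295.40; Petrov 900,098.45; Vance 1,270,012.66; Okafor 3,252,913.49.
Rounded to nearest $5: Andrade $3,369,295; Petrov $900,100; Vance $1,270,015; Okafor $3,252,915. Sum = $8,792,325.
Difference $8,792,320 − $8,792,325 = −$5 applied to largest allocation (Andrade): Andrade becomes $3,369,290.

Andrade: $3,369,290 · Petrov: $900,100 · Vance: $1,270,015 · Okafor: $3,252,915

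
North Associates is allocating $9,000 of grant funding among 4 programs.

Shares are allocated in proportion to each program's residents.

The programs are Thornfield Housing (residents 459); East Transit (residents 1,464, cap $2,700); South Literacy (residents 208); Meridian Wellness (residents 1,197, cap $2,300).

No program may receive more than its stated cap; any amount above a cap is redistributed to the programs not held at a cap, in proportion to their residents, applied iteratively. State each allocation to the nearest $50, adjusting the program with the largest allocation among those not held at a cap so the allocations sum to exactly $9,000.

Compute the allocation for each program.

Total residents = 3,328.
Unconstrained shares: Thornfield Housing 1,241.29; East Transit 3,959.13; South Literacy 562.50; Meridian Wellness 3,237.08.
Capped: East Transit ($2,700), Meridian Wellness ($2,300); remaining pool $4,000 reallocated over remaining residents 667.
Remaining shares: Thornfield Housing 2,752.62 → $2,750; South Literacy 1,247.38 → $1,250.

Thornfield Housing: $2,750 · East Transit: $2,700 · South Literacy: $1,250 · Meridian Wellness: $2,300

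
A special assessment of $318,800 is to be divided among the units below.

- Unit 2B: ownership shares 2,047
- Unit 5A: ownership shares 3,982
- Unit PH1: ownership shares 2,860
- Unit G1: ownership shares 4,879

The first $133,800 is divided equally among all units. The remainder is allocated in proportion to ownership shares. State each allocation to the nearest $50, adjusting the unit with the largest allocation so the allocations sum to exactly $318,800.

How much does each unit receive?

Equal tier: $133,800 ÷ 4 = $33,450 apiece.
Remainder $185,000 by ownership shares (total 13,768): Unit 2B 27,505.45 → $27,500; Unit 5A 53,505.96 → $53,500; Unit PH1 38,429.69 → $38,450; Unit G1 65,558.90 → $65,550.
Totals: Unit 2B $33,450 + $27,500 = $60,950; Unit 5A $33,450 + $53,500 = $86,950; Unit PH1 $33,450 + $38,450 = $71,900; Unit G1 $33,450 + $65,550 = $99,000.

Unit 2B: $60,950 | Unit 5A: $86,950 | Unit PH1: $71,900 | Unit G1: $99,000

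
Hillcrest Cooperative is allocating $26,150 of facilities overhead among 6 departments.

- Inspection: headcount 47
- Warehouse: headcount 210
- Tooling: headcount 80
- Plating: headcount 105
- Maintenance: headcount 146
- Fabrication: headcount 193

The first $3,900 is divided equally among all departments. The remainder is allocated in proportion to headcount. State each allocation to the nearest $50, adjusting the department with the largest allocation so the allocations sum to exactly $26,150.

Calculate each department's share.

$3,900 shared equally gives $650 per department.
Remainder $22,250 by headcount (total 781): Inspection 1,338.99 → $1,350; Warehouse 5,982.71 → $6,000; Tooling 2,279.13 → $2,300; Plating 2,991.36 → $3,000; Maintenance 4,159.41 → $4,150; Fabrication 5,498.40 → $5,500.
Rounding difference −$50 on remainder applied to Warehouse.
Totals: Inspection $650 + $1,350 = $2,000; Warehouse $650 + $5,950 = $6,600; Tooling $650 + $2,300 = $2,950; Plating $650 + $3,000 = $3,650; Maintenance $650 + $4,150 = $4,800; Fabrication $650 + $5,500 = $6,150.

Inspection: $2,000 | Warehouse: $6,600 | Tooling: $2,950 | Plating: $3,650 | Maintenance: $4,800 | Fabrication: $6,150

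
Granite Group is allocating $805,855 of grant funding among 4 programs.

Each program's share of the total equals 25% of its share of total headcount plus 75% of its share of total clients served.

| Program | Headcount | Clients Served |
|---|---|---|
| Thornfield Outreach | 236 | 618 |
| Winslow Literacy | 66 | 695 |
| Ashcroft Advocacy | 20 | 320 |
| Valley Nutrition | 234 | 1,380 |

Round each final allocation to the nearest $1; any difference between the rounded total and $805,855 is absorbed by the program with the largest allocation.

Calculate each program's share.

Totals — headcount 556, clients served 3,013.
Combined weights (25% headcount + 75% clients served): Thornfield Outreach 0.2599; Winslow Literacy 0.2027; Ashcroft Advocacy 0.0886; Valley Nutrition 0.4487.
Unrounded shares: Thornfield Outreach 209,480.80; Winslow Literacy 163,327.94; Ashcroft Advocacy 71,437.14; Valley Nutrition 361,609.12.
After rounding ($1): Thornfield Outreach $209,481; Winslow Literacy $163,328; Ashcroft Advocacy $71,437; Valley Nutrition $361,609. Sum = $805,855.
Sum already equals the total — no adjustment.

Thornfield Outreach: $209,481; Winslow Literacy: $163,328; Ashcroft Advocacy: $71,437; Valley Nutrition: $361,609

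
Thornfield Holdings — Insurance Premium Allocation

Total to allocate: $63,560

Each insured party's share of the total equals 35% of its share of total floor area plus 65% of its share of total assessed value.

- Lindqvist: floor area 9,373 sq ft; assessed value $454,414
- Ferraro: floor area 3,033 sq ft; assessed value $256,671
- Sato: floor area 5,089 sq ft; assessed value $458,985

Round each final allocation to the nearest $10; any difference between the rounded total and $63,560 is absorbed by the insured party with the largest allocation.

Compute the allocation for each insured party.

Totals — floor area 17,495, assessed value 1,170,070.
Composite weights (35% floor area + 65% assessed value): Lindqvist 0.4400; Ferraro 0.2033; Sato 0.3568.
Pro-rata amounts: Lindqvist 27,963.27; Ferraro 12,919.45; Sato 22,677.29.
At nearest $10: Lindqvist $27,960; Ferraro $12,920; Sato $22,680. Sum = $63,560.
Sum already equals the total — no adjustment.

Lindqvist: $27,960 | Ferraro: $12,920 | Sato: $22,680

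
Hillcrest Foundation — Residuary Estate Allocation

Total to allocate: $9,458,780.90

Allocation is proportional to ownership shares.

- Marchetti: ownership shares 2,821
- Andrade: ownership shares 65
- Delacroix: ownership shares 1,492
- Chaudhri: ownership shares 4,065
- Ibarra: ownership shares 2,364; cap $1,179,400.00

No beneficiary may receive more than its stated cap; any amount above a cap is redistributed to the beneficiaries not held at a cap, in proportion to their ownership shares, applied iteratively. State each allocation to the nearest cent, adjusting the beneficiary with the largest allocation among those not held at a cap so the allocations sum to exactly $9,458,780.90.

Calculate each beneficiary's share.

Total ownership shares = 10,807.
Unconstrained shares: Marchetti 2,469,068.2816; Andrade 56,890.9742; Delacroix 1,305,866.6700; Chaudhri 3,557,874.0037; Ibarra 2,069,080.9704.
Capped: Ibarra ($1,179,400.00); residual $8,279,380.90 reallocated over remaining ownership shares 8,443.
Shares after redistribution: Marchetti 2,766,331.1049 → $2,766,331.10; Andrade 63,740.3480 → $63,740.35; Delacroix 1,463,086.1427 → $1,463,086.14; Chaudhri 3,986,223.3043 → $3,986,223.30.
Rounding difference +$0.01 applied to Chaudhri → $3,986,223.31.

Marchetti: $2,766,331.10; Andrade: $63,740.35; Delacroix: $1,463,086.14; Chaudhri: $3,986,223.31; Ibarra: $1,179,400.00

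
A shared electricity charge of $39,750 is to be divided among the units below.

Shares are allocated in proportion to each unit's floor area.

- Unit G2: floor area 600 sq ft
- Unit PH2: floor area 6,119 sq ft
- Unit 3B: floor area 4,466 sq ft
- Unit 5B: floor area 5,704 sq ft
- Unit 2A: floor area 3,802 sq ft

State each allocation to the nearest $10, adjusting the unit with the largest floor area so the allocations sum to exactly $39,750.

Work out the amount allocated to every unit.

Unit G2: $1,150 · Unit PH2: $11,760 · Unit 3B: $8,580 · Unit 5B: $10,960 · Unit 2A: $7,300

Total floor area = 600 + 6,119 + 4,466 + 5,704 + 3,802 = 20,691.
Raw shares: Unit G2 1,152.68; Unit PH2 11,755.36; Unit 3B 8,579.74; Unit 5B 10,958.10; Unit 2A 7,304.12.
At nearest $10: Unit G2 $1,150; Unit PH2 $11,760; Unit 3B $8,580; Unit 5B $10,960; Unit 2A $7,300. Sum = $39,750.
Rounded total matches; no reconciliation needed.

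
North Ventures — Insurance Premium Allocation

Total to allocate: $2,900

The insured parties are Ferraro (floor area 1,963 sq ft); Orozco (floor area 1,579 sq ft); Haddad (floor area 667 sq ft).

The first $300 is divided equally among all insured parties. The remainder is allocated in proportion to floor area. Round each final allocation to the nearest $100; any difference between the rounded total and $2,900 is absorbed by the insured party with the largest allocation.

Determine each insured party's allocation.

$300 shared equally gives $100 per insured party.
Remainder $2,600 by floor area (total 4,209): Ferraro 1,212.59 → $1,200; Orozco 975.39 → $1,000; Haddad 412.02 → $400.
Totals: Ferraro $100 + $1,200 = $1,300; Orozco $100 + $1,000 = $1,100; Haddad $100 + $400 = $500.

Ferraro: $1,300; Orozco: $1,100; Haddad: $500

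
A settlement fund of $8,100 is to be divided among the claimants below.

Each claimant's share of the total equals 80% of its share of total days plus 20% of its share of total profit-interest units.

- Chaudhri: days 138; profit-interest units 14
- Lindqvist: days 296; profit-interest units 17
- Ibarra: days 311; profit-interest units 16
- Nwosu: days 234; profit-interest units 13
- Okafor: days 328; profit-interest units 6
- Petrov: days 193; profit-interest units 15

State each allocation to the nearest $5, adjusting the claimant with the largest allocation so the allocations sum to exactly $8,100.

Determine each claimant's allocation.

Days total 1,500; profit-interest units total 81.
Blended shares (80% days + 20% profit-interest units): Chaudhri 0.1082; Lindqvist 0.1998; Ibarra 0.2054; Nwosu 0.1569; Okafor 0.1897; Petrov 0.1400.
Raw shares: Chaudhri 876.16; Lindqvist 1,618.72; Ibarra 1,663.52; Nwosu 1,270.88; Okafor 1,536.96; Petrov 1,133.76.
After rounding ($5): Chaudhri $875; Lindqvist $1,620; Ibarra $1,665; Nwosu $1,270; Okafor $1,535; Petrov $1,135. Sum = $8,100.
Sum already equals the total — no adjustment.

Chaudhri: $875 | Lindqvist: $1,620 | Ibarra: $1,665 | Nwosu: $1,270 | Okafor: $1,535 | Petrov: $1,135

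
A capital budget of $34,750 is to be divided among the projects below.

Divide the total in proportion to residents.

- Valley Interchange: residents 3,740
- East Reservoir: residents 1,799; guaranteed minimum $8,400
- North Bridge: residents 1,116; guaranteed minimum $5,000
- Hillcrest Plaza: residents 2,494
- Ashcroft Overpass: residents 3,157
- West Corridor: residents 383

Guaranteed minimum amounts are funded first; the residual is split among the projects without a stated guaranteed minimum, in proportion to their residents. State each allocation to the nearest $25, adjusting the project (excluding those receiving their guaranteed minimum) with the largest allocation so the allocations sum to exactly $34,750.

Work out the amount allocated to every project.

Minimums first: East Reservoir $8,400; North Bridge $5,000. Balance $21,350.
Balance split over remaining residents 9,774: Valley Interchange 8,169.53 → $8,175; Hillcrest Plaza 5,447.81 → $5,450; Ashcroft Overpass 6,896.05 → $6,900; West Corridor 836.61 → $825.

Valley Interchange: $8,175 · East Reservoir: $8,400 · North Bridge: $5,000 · Hillcrest Plaza: $5,450 · Ashcroft Overpass: $6,900 · West Corridor: $825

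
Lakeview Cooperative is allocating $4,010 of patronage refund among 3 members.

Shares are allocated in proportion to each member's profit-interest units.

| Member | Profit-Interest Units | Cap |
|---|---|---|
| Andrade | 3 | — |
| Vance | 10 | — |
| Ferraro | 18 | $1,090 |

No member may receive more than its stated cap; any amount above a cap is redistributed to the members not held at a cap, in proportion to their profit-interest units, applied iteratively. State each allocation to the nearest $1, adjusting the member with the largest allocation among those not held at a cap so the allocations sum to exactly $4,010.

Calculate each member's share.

Sum of profit-interest units: 31.
Unconstrained shares: Andrade 388.06; Vance 1,293.55; Ferraro 2,328.39.
Cap binds for Ferraro ($1,090); remaining pool $2,920 reallocated over remaining profit-interest units 13.
Shares after redistribution: Andrade 673.85 → $674; Vance 2,246.15 → $2,246.

Andrade: $674; Vance: $2,246; Ferraro: $1,090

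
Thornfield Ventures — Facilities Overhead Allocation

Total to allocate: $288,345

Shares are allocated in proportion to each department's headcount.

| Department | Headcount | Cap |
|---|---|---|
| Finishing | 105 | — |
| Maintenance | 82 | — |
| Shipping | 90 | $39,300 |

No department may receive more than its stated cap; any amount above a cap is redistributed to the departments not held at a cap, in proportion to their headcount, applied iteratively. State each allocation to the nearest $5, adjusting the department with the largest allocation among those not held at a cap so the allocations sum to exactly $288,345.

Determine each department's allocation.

Finishing: $139,840; Maintenance: $109,205; Shipping: $39,300

Total headcount = 277.
Unconstrained shares: Finishing 109,300.45; Maintenance 85,358.45; Shipping 93,686.10.
Cap binds for Shipping ($39,300); remaining pool $249,045 reallocated over remaining headcount 187.
Remaining shares: Finishing 139,838.10 → $139,840; Maintenance 109,206.90 → $109,205.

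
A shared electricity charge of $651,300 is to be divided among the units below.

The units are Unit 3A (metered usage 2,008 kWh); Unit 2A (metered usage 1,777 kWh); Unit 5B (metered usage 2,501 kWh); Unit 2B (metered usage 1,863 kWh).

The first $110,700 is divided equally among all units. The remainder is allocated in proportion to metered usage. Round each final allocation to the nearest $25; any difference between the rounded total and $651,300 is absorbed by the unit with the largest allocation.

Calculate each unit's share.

$110,700 shared equally gives $27,675 per unit.
Remainder $540,600 by metered usage (total 8,149): Unit 3A 133,209.57 → $133,200; Unit 2A 117,885.16 → $117,875; Unit 5B 165,914.91 → $165,925; Unit 2B 123,590.35 → $123,600.
Totals: Unit 3A $27,675 + $133,200 = $160,875; Unit 2A $27,675 + $117,875 = $145,550; Unit 5B $27,675 + $165,925 = $193,600; Unit 2B $27,675 + $123,600 = $151,275.

Unit 3A: $160,875 · Unit 2A: $145,550 · Unit 5B: $193,600 · Unit 2B: $151,275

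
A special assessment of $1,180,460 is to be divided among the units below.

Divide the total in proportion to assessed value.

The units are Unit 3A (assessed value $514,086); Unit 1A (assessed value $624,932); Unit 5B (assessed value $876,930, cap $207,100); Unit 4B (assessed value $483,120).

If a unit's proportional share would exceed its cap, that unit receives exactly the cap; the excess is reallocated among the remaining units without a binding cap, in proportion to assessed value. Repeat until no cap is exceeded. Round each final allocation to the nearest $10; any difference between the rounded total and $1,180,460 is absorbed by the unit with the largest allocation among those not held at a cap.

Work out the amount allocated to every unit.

Sum of assessed value: 2,499,068.
Proportional shares (ignoring caps): Unit 3A 242,833.71; Unit 1A 295,192.94; Unit 5B 414,226.74; Unit 4B 228,206.61.
Cap binds for Unit 5B ($207,100); remaining pool $973,360 reallocated over remaining assessed value 1,622,138.
Redistributed shares: Unit 3A 308,476.07 → $308,480; Unit 1A 374,988.94 → $374,990; Unit 4B 289,894.99 → $289,890.

Unit 3A: $308,480; Unit 1A: $374,990; Unit 5B: $207,100; Unit 4B: $289,890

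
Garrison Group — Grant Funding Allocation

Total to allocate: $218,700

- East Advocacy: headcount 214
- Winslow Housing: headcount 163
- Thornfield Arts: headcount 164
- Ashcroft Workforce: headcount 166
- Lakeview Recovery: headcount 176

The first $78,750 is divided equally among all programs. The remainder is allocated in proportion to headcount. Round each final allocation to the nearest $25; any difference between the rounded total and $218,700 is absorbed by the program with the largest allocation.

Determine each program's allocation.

East Advocacy: $49,675 | Winslow Housing: $41,575 | Thornfield Arts: $41,750 | Ashcroft Workforce: $42,050 | Lakeview Recovery: $43,650

First tranche $78,750 split equally: $15,750 each.
Remainder $139,950 by headcount (total 883): East Advocacy 33,917.67 → $33,925; Winslow Housing 25,834.48 → $25,825; Thornfield Arts 25,992.98 → $26,000; Ashcroft Workforce 26,309.97 → $26,300; Lakeview Recovery 27,894.90 → $27,900.
Totals: East Advocacy $15,750 + $33,925 = $49,675; Winslow Housing $15,750 + $25,825 = $41,575; Thornfield Arts $15,750 + $26,000 = $41,750; Ashcroft Workforce $15,750 + $26,300 = $42,050; Lakeview Recovery $15,750 + $27,900 = $43,650.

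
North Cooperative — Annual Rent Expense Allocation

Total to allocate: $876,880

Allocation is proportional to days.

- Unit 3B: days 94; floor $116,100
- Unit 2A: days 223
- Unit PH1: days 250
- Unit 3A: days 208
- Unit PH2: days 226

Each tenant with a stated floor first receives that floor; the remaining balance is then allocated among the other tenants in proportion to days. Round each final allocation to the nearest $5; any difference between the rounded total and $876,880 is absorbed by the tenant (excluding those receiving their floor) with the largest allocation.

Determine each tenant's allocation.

Guaranteed amounts: Unit 3B $116,100. Residual $760,780.
Residual split over remaining days 907: Unit 2A 187,049.55 → $187,050; Unit PH1 209,696.80 → $209,695; Unit 3A 174,467.74 → $174,470; Unit PH2 189,565.91 → $189,565.

Unit 3B: $116,100 · Unit 2A: $187,050 · Unit PH1: $209,695 · Unit 3A: $174,470 · Unit PH2: $189,565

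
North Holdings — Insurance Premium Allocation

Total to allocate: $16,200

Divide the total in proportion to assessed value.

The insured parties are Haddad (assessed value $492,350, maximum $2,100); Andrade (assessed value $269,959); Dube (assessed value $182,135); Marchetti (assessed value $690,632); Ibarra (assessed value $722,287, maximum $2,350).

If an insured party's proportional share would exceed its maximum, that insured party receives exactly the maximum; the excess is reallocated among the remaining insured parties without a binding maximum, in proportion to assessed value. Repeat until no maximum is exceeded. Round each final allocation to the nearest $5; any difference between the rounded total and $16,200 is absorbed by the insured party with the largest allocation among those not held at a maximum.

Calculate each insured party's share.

Haddad: $2,100 | Andrade: $2,775 | Dube: $1,875 | Marchetti: $7,100 | Ibarra: $2,350

Total assessed value = 2,357,363.
Proportional shares (ignoring caps): Haddad 3,383.47; Andrade 1,855.18; Dube 1,251.65; Marchetti 4,746.08; Ibarra 4,963.62.
Capped: Haddad ($2,100), Ibarra ($2,350); residual $11,750 reallocated over remaining assessed value 1,142,726.
Redistributed shares: Andrade 2,775.83 → $2,775; Dube 1,872.79 → $1,875; Marchetti 7,101.38 → $7,100.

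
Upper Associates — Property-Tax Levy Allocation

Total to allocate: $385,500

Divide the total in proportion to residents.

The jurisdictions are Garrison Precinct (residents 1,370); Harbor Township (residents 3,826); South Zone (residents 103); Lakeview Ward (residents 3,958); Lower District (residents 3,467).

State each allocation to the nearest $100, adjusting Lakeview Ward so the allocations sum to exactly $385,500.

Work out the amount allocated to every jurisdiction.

Total residents = 12,724.
Proportional shares: Garrison Precinct 1,370/12,724 × $385,500 = 41,506.99; Harbor Township 3,826/12,724 × $385,500 = 115,916.61; South Zone 103/12,724 × $385,500 = 3,120.60; Lakeview Ward 3,958/12,724 × $385,500 = 119,915.83; Lower District 3,467/12,724 × $385,500 = 105,039.96.
After rounding ($100): Garrison Precinct $41,500; Harbor Township $115,900; South Zone $3,100; Lakeview Ward $119,900; Lower District $105,000. Sum = $385,400.
Difference $385,500 − $385,400 = +$100 applied to Lakeview Ward: Lakeview Ward becomes $120,000.

Garrison Precinct: $41,500 · Harbor Township: $115,900 · South Zone: $3,100 · Lakeview Ward: $120,000 · Lower District: $105,000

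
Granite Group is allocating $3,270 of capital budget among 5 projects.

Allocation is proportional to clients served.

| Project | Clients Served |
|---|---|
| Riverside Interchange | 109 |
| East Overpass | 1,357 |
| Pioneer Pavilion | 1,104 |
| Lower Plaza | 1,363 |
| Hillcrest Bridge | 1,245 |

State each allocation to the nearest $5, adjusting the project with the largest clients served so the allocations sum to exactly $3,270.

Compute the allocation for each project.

Total clients served = 5,178.
Pro-rata amounts: Riverside Interchange 109/5,178 × $3,270 = 68.84; East Overpass 1,357/5,178 × $3,270 = 856.97; Pioneer Pavilion 1,104/5,178 × $3,270 = 697.20; Lower Plaza 1,363/5,178 × $3,270 = 860.76; Hillcrest Bridge 1,245/5,178 × $3,270 = 786.24.
Rounded to nearest $5: Riverside Interchange $70; East Overpass $855; Pioneer Pavilion $695; Lower Plaza $860; Hillcrest Bridge $785. Sum = $3,265.
Difference $3,270 − $3,265 = +$5 applied to largest clients served (Lower Plaza): Lower Plaza becomes $865.

Riverside Interchange: $70 | East Overpass: $855 | Pioneer Pavilion: $695 | Lower Plaza: $865 | Hillcrest Bridge: $785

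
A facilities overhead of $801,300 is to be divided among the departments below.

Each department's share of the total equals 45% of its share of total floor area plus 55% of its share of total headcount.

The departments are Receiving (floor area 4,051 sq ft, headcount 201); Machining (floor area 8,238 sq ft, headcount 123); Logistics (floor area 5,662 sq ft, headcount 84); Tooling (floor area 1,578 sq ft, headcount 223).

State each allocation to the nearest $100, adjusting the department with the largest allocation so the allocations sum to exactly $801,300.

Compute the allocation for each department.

Floor area total 19,529; headcount total 631.
Composite weights (45% floor area + 55% headcount): Receiving 0.2685; Machining 0.2970; Logistics 0.2037; Tooling 0.2307.
Proportional shares: Receiving 215,184.22; Machining 238,015.08; Logistics 163,212.49; Tooling 184,888.21.
After rounding ($100): Receiving $215,200; Machining $238,000; Logistics $163,200; Tooling $184,900. Sum = $801,300.
No rounding difference to absorb.

Receiving: $215,200 · Machining: $238,000 · Logistics: $163,200 · Tooling: $184,900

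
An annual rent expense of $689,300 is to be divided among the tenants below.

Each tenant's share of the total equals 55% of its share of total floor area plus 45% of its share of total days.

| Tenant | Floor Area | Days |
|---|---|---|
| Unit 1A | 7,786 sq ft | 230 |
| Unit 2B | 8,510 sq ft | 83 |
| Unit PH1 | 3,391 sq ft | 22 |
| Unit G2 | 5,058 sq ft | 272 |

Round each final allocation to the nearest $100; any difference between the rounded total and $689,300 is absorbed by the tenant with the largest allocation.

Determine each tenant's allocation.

Unit 1A: $236,800 | Unit 2B: $172,800 | Unit PH1: $63,200 | Unit G2: $216,500

Floor area total 24,745; days total 607.
Combined weights (55% floor area + 45% days): Unit 1A 0.3436; Unit 2B 0.2507; Unit PH1 0.0917; Unit G2 0.3141.
Raw shares: Unit 1A 236,821.35; Unit 2B 172,794.72; Unit PH1 63,195.37; Unit G2 216,488.56.
After rounding ($100): Unit 1A $236,800; Unit 2B $172,800; Unit PH1 $63,200; Unit G2 $216,500. Sum = $689,300.
No rounding difference to absorb.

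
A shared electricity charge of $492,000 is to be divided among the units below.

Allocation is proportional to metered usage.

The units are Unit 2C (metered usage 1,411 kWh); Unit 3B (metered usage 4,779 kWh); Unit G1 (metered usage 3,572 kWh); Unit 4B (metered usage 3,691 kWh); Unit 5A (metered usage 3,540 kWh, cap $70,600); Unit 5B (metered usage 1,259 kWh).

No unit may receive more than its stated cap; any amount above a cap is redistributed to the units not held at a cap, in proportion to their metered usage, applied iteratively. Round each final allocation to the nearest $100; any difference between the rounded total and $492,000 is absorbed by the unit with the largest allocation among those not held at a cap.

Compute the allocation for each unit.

Unit 2C: $40,400; Unit 3B: $136,900; Unit G1: $102,300; Unit 4B: $105,700; Unit 5A: $70,600; Unit 5B: $36,100

Total metered usage = 18,252.
Proportional shares (ignoring caps): Unit 2C 38,034.85; Unit 3B 128,822.49; Unit G1 96,286.65; Unit 4B 99,494.41; Unit 5A 95,424.06; Unit 5B 33,937.54.
Capped: Unit 5A ($70,600); balance $421,400 reallocated over remaining metered usage 14,712.
Remaining shares: Unit 2C 40,415.67 → $40,400; Unit 3B 136,886.26 → $136,900; Unit G1 102,313.81 → $102,300; Unit 4B 105,722.36 → $105,700; Unit 5B 36,061.90 → $36,100.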